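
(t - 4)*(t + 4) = t^2 - 16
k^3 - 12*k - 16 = (k - 4)*(k + 2)^2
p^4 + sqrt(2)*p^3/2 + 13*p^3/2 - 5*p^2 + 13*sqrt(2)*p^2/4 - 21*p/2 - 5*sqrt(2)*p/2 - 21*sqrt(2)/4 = (p - 3/2)*(p + 1)*(p + 7)*(p + sqrt(2)/2)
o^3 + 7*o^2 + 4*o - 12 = (o - 1)*(o + 2)*(o + 6)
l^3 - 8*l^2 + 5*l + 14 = (l - 7)*(l - 2)*(l + 1)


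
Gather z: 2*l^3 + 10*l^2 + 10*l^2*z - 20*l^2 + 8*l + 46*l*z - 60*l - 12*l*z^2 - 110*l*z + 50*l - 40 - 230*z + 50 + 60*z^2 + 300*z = 2*l^3 - 10*l^2 - 2*l + z^2*(60 - 12*l) + z*(10*l^2 - 64*l + 70) + 10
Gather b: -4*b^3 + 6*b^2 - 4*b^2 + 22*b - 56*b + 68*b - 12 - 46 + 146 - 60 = -4*b^3 + 2*b^2 + 34*b + 28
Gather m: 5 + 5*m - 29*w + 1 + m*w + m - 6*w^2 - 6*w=m*(w + 6) - 6*w^2 - 35*w + 6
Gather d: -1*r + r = 0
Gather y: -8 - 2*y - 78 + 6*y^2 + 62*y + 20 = 6*y^2 + 60*y - 66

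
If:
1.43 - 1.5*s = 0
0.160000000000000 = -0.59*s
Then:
No Solution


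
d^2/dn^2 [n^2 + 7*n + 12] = 2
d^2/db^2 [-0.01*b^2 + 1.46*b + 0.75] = -0.0200000000000000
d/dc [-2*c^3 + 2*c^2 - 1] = 2*c*(2 - 3*c)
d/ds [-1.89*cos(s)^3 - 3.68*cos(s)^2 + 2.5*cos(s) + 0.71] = (5.67*cos(s)^2 + 7.36*cos(s) - 2.5)*sin(s)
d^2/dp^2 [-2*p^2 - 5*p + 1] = -4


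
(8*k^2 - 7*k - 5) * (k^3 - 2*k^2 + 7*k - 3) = 8*k^5 - 23*k^4 + 65*k^3 - 63*k^2 - 14*k + 15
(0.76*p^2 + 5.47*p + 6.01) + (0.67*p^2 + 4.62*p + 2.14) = 1.43*p^2 + 10.09*p + 8.15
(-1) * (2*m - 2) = 2 - 2*m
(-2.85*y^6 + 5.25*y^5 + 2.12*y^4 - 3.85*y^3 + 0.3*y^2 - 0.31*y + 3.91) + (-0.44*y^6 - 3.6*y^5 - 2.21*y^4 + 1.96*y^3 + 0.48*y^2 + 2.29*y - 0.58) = -3.29*y^6 + 1.65*y^5 - 0.0899999999999999*y^4 - 1.89*y^3 + 0.78*y^2 + 1.98*y + 3.33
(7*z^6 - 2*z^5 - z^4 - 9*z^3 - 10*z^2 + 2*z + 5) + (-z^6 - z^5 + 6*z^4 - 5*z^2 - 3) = 6*z^6 - 3*z^5 + 5*z^4 - 9*z^3 - 15*z^2 + 2*z + 2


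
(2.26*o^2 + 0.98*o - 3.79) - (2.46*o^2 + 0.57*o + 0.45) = -0.2*o^2 + 0.41*o - 4.24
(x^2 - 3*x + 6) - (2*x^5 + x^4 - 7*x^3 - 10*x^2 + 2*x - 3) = -2*x^5 - x^4 + 7*x^3 + 11*x^2 - 5*x + 9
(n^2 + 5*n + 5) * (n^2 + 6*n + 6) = n^4 + 11*n^3 + 41*n^2 + 60*n + 30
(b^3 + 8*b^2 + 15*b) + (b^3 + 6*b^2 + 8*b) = 2*b^3 + 14*b^2 + 23*b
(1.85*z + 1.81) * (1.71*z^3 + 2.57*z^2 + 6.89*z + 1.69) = 3.1635*z^4 + 7.8496*z^3 + 17.3982*z^2 + 15.5974*z + 3.0589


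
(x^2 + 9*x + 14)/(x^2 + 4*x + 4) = (x + 7)/(x + 2)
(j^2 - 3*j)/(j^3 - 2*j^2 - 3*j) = 1/(j + 1)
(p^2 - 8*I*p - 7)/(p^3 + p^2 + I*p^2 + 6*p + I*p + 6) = (p^2 - 8*I*p - 7)/(p^3 + p^2*(1 + I) + p*(6 + I) + 6)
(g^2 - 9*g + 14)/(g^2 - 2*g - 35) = (g - 2)/(g + 5)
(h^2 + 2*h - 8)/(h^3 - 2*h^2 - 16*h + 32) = 1/(h - 4)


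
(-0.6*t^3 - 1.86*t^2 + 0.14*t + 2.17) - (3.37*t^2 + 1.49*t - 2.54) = -0.6*t^3 - 5.23*t^2 - 1.35*t + 4.71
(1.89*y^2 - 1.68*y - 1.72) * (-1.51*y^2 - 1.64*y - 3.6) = -2.8539*y^4 - 0.5628*y^3 - 1.4516*y^2 + 8.8688*y + 6.192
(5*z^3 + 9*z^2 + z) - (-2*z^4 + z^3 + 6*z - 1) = 2*z^4 + 4*z^3 + 9*z^2 - 5*z + 1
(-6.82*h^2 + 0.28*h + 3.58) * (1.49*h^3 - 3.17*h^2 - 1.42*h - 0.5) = -10.1618*h^5 + 22.0366*h^4 + 14.131*h^3 - 8.3362*h^2 - 5.2236*h - 1.79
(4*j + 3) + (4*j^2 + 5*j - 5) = 4*j^2 + 9*j - 2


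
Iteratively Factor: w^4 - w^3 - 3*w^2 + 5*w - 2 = (w - 1)*(w^3 - 3*w + 2) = (w - 1)^2*(w^2 + w - 2) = (w - 1)^3*(w + 2)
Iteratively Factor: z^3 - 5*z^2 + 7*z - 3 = (z - 3)*(z^2 - 2*z + 1) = (z - 3)*(z - 1)*(z - 1)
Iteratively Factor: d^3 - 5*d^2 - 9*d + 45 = (d + 3)*(d^2 - 8*d + 15) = (d - 3)*(d + 3)*(d - 5)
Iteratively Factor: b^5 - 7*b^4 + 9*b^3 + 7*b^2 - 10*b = (b)*(b^4 - 7*b^3 + 9*b^2 + 7*b - 10) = b*(b - 5)*(b^3 - 2*b^2 - b + 2) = b*(b - 5)*(b - 1)*(b^2 - b - 2) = b*(b - 5)*(b - 1)*(b + 1)*(b - 2)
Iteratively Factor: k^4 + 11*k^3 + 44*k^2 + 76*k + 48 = (k + 3)*(k^3 + 8*k^2 + 20*k + 16) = (k + 2)*(k + 3)*(k^2 + 6*k + 8) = (k + 2)*(k + 3)*(k + 4)*(k + 2)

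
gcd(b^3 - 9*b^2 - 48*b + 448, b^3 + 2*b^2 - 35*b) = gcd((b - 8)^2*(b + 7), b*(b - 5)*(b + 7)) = b + 7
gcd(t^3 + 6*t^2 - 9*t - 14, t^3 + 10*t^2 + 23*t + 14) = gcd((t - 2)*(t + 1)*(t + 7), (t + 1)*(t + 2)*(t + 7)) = t^2 + 8*t + 7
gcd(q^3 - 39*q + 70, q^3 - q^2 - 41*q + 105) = q^2 + 2*q - 35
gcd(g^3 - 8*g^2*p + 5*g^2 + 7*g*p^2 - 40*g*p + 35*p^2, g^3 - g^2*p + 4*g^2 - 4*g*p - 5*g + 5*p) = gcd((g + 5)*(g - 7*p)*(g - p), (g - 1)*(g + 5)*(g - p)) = -g^2 + g*p - 5*g + 5*p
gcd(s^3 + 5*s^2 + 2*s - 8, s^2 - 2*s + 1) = s - 1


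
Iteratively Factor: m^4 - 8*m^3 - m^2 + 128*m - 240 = (m - 4)*(m^3 - 4*m^2 - 17*m + 60) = (m - 4)*(m - 3)*(m^2 - m - 20) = (m - 5)*(m - 4)*(m - 3)*(m + 4)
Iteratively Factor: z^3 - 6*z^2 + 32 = (z - 4)*(z^2 - 2*z - 8) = (z - 4)^2*(z + 2)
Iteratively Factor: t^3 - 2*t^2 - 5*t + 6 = (t - 1)*(t^2 - t - 6) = (t - 1)*(t + 2)*(t - 3)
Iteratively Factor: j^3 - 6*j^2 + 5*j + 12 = (j - 4)*(j^2 - 2*j - 3) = (j - 4)*(j - 3)*(j + 1)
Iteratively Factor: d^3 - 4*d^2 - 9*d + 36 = (d - 3)*(d^2 - d - 12) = (d - 3)*(d + 3)*(d - 4)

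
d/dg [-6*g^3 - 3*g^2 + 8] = 6*g*(-3*g - 1)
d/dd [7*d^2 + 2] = 14*d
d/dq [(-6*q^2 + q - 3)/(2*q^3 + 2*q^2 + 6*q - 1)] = (12*q^4 - 4*q^3 - 20*q^2 + 24*q + 17)/(4*q^6 + 8*q^5 + 28*q^4 + 20*q^3 + 32*q^2 - 12*q + 1)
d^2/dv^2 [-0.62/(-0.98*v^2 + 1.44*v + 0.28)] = (1.190896*v^2 - 1.749888*v - 0.62*(1.96*v - 1.44)*(3.92*v - 2.88) - 0.340256)/(-0.98*v^2 + 1.44*v + 0.28)^3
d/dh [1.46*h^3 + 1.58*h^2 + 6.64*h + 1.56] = 4.38*h^2 + 3.16*h + 6.64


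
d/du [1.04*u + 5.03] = 1.04000000000000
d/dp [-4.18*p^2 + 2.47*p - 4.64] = 2.47 - 8.36*p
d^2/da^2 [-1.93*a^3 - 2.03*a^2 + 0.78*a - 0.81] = -11.58*a - 4.06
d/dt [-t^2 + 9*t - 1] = 9 - 2*t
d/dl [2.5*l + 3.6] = 2.50000000000000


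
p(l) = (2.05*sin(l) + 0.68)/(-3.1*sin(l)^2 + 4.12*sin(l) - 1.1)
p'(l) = (6.2*sin(l)*cos(l) - 4.12*cos(l))*(2.05*sin(l) + 0.68)/(-3.1*sin(l)^2 + 4.12*sin(l) - 1.1)^2 + 2.05*cos(l)/(-3.1*sin(l)^2 + 4.12*sin(l) - 1.1)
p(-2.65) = 0.08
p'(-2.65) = 0.36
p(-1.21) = 0.16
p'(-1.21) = -0.02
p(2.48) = 7.43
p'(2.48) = 0.78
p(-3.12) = -0.53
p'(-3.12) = 3.63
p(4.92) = 0.16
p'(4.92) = -0.01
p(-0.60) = 0.11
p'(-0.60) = -0.23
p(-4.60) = -40.55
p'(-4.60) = -135.11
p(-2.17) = 0.15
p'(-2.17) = 0.05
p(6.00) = -0.04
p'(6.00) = -0.89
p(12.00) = 0.10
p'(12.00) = -0.26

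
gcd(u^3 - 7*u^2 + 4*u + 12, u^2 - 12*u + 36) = u - 6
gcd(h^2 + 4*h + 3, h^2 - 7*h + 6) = 1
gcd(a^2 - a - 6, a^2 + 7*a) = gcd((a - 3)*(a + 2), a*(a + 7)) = 1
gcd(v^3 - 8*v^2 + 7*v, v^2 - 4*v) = v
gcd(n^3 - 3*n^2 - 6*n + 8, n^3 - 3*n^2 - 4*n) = n - 4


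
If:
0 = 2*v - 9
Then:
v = 9/2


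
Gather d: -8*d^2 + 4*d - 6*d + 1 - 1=-8*d^2 - 2*d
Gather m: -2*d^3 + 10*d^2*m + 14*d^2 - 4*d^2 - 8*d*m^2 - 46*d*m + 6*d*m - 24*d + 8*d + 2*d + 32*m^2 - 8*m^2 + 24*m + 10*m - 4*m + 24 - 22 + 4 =-2*d^3 + 10*d^2 - 14*d + m^2*(24 - 8*d) + m*(10*d^2 - 40*d + 30) + 6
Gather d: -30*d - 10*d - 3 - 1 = -40*d - 4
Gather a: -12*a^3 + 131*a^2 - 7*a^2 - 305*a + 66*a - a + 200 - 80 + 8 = -12*a^3 + 124*a^2 - 240*a + 128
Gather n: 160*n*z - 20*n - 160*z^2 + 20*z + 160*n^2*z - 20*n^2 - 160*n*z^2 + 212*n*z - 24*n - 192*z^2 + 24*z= n^2*(160*z - 20) + n*(-160*z^2 + 372*z - 44) - 352*z^2 + 44*z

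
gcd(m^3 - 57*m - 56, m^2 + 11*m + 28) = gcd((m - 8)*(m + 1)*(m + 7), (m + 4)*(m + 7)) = m + 7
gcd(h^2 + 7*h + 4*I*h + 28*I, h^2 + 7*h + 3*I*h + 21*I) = h + 7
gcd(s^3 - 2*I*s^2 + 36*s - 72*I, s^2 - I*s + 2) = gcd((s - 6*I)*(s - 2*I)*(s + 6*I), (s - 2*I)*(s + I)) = s - 2*I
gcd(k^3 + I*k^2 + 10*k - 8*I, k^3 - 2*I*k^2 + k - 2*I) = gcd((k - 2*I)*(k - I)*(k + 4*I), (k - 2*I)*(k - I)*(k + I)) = k^2 - 3*I*k - 2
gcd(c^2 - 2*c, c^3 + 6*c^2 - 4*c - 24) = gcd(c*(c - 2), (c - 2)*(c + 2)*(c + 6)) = c - 2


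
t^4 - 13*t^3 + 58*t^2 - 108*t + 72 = (t - 6)*(t - 3)*(t - 2)^2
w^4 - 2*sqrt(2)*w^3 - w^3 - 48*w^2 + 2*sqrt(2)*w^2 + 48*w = w*(w - 1)*(w - 6*sqrt(2))*(w + 4*sqrt(2))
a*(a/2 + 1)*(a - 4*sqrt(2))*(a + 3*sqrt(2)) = a^4/2 - sqrt(2)*a^3/2 + a^3 - 12*a^2 - sqrt(2)*a^2 - 24*a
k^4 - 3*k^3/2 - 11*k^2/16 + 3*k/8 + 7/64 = (k - 7/4)*(k - 1/2)*(k + 1/4)*(k + 1/2)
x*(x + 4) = x^2 + 4*x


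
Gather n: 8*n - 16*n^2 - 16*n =-16*n^2 - 8*n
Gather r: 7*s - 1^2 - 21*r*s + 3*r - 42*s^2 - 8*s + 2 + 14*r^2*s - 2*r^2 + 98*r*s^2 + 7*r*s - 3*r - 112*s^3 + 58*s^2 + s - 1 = r^2*(14*s - 2) + r*(98*s^2 - 14*s) - 112*s^3 + 16*s^2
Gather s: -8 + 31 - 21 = 2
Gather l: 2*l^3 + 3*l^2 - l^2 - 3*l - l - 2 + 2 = 2*l^3 + 2*l^2 - 4*l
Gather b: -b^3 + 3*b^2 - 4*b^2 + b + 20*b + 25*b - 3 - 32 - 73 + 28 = -b^3 - b^2 + 46*b - 80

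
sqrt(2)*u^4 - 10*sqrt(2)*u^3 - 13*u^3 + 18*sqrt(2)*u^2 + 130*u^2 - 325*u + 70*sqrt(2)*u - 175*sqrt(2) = (u - 5)^2*(u - 7*sqrt(2))*(sqrt(2)*u + 1)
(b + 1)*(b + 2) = b^2 + 3*b + 2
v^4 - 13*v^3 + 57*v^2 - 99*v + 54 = (v - 6)*(v - 3)^2*(v - 1)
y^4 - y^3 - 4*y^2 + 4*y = y*(y - 2)*(y - 1)*(y + 2)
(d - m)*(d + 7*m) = d^2 + 6*d*m - 7*m^2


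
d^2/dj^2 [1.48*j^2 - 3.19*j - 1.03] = 2.96000000000000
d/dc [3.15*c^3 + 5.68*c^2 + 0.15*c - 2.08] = 9.45*c^2 + 11.36*c + 0.15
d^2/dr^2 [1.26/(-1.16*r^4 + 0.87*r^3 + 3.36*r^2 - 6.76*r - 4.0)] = ((17.5392*r^2 - 6.5772*r - 8.4672)*(1.16*r^4 - 0.87*r^3 - 3.36*r^2 + 6.76*r + 4.0) - 1.26*(4.64*r^3 - 2.61*r^2 - 6.72*r + 6.76)*(9.28*r^3 - 5.22*r^2 - 13.44*r + 13.52))/(1.16*r^4 - 0.87*r^3 - 3.36*r^2 + 6.76*r + 4.0)^3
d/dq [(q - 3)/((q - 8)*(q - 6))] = (-q^2 + 6*q + 6)/(q^4 - 28*q^3 + 292*q^2 - 1344*q + 2304)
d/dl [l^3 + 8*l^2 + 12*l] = 3*l^2 + 16*l + 12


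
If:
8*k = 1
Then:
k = 1/8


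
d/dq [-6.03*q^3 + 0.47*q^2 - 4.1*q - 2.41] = -18.09*q^2 + 0.94*q - 4.1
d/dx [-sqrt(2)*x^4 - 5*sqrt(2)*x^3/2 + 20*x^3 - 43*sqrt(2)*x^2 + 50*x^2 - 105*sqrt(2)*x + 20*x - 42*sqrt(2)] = -4*sqrt(2)*x^3 - 15*sqrt(2)*x^2/2 + 60*x^2 - 86*sqrt(2)*x + 100*x - 105*sqrt(2) + 20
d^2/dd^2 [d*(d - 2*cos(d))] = 2*d*cos(d) + 4*sin(d) + 2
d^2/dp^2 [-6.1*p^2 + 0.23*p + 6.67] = -12.2000000000000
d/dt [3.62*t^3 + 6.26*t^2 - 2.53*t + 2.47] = 10.86*t^2 + 12.52*t - 2.53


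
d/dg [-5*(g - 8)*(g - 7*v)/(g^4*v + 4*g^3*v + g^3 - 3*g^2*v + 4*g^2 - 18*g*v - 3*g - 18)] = 5*((g - 8)*(g - 7*v)*(4*g^3*v + 12*g^2*v + 3*g^2 - 6*g*v + 8*g - 18*v - 3) + (-2*g + 7*v + 8)*(g^4*v + 4*g^3*v + g^3 - 3*g^2*v + 4*g^2 - 18*g*v - 3*g - 18))/(g^4*v + 4*g^3*v + g^3 - 3*g^2*v + 4*g^2 - 18*g*v - 3*g - 18)^2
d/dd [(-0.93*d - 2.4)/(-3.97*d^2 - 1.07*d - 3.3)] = (-3.6921*d^2 - 19.056*d + 0.501)/(15.7609*d^4 + 8.4958*d^3 + 27.3469*d^2 + 7.062*d + 10.89)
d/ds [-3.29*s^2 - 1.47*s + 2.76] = -6.58*s - 1.47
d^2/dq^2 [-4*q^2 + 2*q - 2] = -8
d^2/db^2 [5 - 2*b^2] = -4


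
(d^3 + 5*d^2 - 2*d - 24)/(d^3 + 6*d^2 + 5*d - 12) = (d - 2)/(d - 1)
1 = 1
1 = 1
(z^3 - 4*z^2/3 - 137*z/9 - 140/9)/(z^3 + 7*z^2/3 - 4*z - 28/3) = (3*z^2 - 11*z - 20)/(3*(z^2 - 4))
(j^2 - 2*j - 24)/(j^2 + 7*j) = (j^2 - 2*j - 24)/(j*(j + 7))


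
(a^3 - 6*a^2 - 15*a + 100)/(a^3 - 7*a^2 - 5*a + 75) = (a + 4)/(a + 3)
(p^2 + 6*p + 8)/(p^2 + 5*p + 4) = (p + 2)/(p + 1)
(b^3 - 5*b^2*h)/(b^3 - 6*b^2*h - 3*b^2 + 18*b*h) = b*(b - 5*h)/(b^2 - 6*b*h - 3*b + 18*h)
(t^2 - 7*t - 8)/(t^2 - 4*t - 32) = (t + 1)/(t + 4)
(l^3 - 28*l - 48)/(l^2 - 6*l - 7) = (-l^3 + 28*l + 48)/(-l^2 + 6*l + 7)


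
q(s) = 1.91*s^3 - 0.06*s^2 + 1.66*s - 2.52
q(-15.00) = -6487.17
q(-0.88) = -5.33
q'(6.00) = 207.22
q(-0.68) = -4.28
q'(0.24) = 1.96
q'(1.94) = 22.99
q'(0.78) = 5.05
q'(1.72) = 18.41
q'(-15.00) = 1292.71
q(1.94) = 14.42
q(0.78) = -0.36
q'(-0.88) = 6.20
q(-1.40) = -10.20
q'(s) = 5.73*s^2 - 0.12*s + 1.66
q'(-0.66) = 4.24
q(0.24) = -2.10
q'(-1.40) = 13.06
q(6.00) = 417.84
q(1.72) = 9.88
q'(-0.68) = 4.39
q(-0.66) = -4.19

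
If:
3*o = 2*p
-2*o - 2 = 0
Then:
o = -1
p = -3/2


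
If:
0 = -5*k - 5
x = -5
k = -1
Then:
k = -1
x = -5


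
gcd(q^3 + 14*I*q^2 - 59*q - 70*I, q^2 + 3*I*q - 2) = q + 2*I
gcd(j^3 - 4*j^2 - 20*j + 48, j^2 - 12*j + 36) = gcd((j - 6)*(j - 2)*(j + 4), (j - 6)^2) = j - 6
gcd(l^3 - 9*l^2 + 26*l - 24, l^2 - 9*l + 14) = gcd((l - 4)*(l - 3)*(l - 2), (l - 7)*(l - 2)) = l - 2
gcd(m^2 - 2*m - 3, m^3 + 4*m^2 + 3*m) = m + 1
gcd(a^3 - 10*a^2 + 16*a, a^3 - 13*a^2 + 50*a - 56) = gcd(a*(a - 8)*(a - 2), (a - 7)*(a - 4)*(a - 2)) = a - 2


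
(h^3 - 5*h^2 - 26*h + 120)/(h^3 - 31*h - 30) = (h - 4)/(h + 1)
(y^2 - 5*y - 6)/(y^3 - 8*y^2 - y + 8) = (y - 6)/(y^2 - 9*y + 8)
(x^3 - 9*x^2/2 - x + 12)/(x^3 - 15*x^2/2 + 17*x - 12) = (2*x + 3)/(2*x - 3)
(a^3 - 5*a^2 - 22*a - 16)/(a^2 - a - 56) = (a^2 + 3*a + 2)/(a + 7)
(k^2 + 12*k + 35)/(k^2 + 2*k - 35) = (k + 5)/(k - 5)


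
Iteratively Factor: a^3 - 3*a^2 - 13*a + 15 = (a - 1)*(a^2 - 2*a - 15) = (a - 5)*(a - 1)*(a + 3)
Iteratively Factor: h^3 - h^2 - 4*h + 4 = (h - 1)*(h^2 - 4) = (h - 2)*(h - 1)*(h + 2)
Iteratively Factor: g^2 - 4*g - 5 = (g - 5)*(g + 1)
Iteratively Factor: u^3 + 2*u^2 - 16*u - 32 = (u + 4)*(u^2 - 2*u - 8) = (u + 2)*(u + 4)*(u - 4)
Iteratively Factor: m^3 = (m)*(m^2) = m^2*(m)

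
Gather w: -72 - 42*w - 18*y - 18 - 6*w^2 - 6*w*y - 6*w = -6*w^2 + w*(-6*y - 48) - 18*y - 90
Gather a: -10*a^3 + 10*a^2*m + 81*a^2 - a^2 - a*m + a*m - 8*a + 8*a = -10*a^3 + a^2*(10*m + 80)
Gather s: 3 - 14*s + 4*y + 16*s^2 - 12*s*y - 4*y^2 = 16*s^2 + s*(-12*y - 14) - 4*y^2 + 4*y + 3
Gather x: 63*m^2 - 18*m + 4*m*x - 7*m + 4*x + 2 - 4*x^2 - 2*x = 63*m^2 - 25*m - 4*x^2 + x*(4*m + 2) + 2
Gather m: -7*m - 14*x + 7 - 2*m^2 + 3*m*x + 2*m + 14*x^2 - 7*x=-2*m^2 + m*(3*x - 5) + 14*x^2 - 21*x + 7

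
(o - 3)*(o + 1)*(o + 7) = o^3 + 5*o^2 - 17*o - 21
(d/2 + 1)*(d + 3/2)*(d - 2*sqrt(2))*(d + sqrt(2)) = d^4/2 - sqrt(2)*d^3/2 + 7*d^3/4 - 7*sqrt(2)*d^2/4 - d^2/2 - 7*d - 3*sqrt(2)*d/2 - 6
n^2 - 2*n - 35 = (n - 7)*(n + 5)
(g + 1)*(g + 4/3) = g^2 + 7*g/3 + 4/3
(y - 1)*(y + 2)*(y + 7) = y^3 + 8*y^2 + 5*y - 14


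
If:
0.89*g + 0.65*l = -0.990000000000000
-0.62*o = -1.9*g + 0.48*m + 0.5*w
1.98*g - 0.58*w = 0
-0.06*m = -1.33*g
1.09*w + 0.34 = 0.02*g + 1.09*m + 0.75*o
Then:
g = 0.04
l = -1.58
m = 0.96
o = -0.73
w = 0.15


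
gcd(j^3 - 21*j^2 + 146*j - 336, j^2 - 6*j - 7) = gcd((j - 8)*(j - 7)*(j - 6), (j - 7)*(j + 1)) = j - 7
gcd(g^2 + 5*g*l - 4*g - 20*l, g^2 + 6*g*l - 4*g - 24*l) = g - 4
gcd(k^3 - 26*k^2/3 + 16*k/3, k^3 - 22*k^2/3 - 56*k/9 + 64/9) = k^2 - 26*k/3 + 16/3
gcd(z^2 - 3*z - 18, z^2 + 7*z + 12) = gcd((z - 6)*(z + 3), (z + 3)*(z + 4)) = z + 3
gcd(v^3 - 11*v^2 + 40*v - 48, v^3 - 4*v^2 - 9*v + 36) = v^2 - 7*v + 12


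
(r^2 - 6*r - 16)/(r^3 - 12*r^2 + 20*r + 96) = 1/(r - 6)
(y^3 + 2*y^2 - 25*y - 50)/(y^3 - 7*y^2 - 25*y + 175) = (y + 2)/(y - 7)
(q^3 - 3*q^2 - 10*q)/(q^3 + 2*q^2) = (q - 5)/q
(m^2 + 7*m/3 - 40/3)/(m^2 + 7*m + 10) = (m - 8/3)/(m + 2)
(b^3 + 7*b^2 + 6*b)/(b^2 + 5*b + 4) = b*(b + 6)/(b + 4)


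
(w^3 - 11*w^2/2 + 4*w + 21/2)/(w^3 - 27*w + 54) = (2*w^2 - 5*w - 7)/(2*(w^2 + 3*w - 18))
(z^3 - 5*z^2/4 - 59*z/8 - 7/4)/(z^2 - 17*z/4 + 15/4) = (8*z^3 - 10*z^2 - 59*z - 14)/(2*(4*z^2 - 17*z + 15))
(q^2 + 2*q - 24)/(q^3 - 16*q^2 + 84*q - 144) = (q + 6)/(q^2 - 12*q + 36)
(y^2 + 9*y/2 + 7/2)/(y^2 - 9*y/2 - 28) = (y + 1)/(y - 8)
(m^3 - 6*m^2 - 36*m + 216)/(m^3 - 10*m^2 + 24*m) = (m^2 - 36)/(m*(m - 4))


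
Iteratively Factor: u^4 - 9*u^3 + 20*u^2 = (u - 5)*(u^3 - 4*u^2) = (u - 5)*(u - 4)*(u^2) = u*(u - 5)*(u - 4)*(u)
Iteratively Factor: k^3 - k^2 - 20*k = (k - 5)*(k^2 + 4*k) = k*(k - 5)*(k + 4)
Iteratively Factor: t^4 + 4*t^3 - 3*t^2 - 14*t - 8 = (t + 1)*(t^3 + 3*t^2 - 6*t - 8) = (t + 1)*(t + 4)*(t^2 - t - 2) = (t + 1)^2*(t + 4)*(t - 2)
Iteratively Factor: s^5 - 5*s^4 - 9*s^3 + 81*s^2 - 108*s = (s - 3)*(s^4 - 2*s^3 - 15*s^2 + 36*s) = (s - 3)^2*(s^3 + s^2 - 12*s) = (s - 3)^3*(s^2 + 4*s) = s*(s - 3)^3*(s + 4)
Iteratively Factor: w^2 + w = (w)*(w + 1)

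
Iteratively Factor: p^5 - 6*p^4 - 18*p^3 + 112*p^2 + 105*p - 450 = (p - 5)*(p^4 - p^3 - 23*p^2 - 3*p + 90) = (p - 5)^2*(p^3 + 4*p^2 - 3*p - 18) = (p - 5)^2*(p - 2)*(p^2 + 6*p + 9) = (p - 5)^2*(p - 2)*(p + 3)*(p + 3)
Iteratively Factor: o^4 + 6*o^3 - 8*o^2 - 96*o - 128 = (o + 2)*(o^3 + 4*o^2 - 16*o - 64) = (o + 2)*(o + 4)*(o^2 - 16) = (o + 2)*(o + 4)^2*(o - 4)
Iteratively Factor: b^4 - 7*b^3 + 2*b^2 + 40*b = (b)*(b^3 - 7*b^2 + 2*b + 40) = b*(b + 2)*(b^2 - 9*b + 20) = b*(b - 4)*(b + 2)*(b - 5)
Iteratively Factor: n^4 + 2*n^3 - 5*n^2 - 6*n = (n)*(n^3 + 2*n^2 - 5*n - 6) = n*(n - 2)*(n^2 + 4*n + 3) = n*(n - 2)*(n + 1)*(n + 3)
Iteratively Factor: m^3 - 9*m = (m)*(m^2 - 9) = m*(m - 3)*(m + 3)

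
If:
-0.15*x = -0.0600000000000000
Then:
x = 0.40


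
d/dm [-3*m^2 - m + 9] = -6*m - 1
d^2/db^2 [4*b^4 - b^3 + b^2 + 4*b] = 48*b^2 - 6*b + 2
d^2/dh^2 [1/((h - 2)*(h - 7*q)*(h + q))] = 2*((h - 2)^2*(h - 7*q)^2 + (h - 2)^2*(h - 7*q)*(h + q) + (h - 2)^2*(h + q)^2 + (h - 2)*(h - 7*q)^2*(h + q) + (h - 2)*(h - 7*q)*(h + q)^2 + (h - 7*q)^2*(h + q)^2)/((h - 2)^3*(h - 7*q)^3*(h + q)^3)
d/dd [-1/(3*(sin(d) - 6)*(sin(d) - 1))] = (2*sin(d) - 7)*cos(d)/(3*(sin(d) - 6)^2*(sin(d) - 1)^2)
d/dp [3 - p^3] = -3*p^2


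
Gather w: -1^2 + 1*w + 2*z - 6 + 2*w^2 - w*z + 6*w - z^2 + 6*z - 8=2*w^2 + w*(7 - z) - z^2 + 8*z - 15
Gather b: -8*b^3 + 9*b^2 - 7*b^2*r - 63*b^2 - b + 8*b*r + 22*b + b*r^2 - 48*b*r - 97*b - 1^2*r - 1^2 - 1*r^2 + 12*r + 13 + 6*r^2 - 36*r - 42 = -8*b^3 + b^2*(-7*r - 54) + b*(r^2 - 40*r - 76) + 5*r^2 - 25*r - 30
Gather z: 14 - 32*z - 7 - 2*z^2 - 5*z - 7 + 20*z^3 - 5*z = 20*z^3 - 2*z^2 - 42*z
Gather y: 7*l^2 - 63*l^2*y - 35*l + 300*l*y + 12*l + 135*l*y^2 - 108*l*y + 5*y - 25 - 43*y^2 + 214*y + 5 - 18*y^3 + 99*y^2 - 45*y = 7*l^2 - 23*l - 18*y^3 + y^2*(135*l + 56) + y*(-63*l^2 + 192*l + 174) - 20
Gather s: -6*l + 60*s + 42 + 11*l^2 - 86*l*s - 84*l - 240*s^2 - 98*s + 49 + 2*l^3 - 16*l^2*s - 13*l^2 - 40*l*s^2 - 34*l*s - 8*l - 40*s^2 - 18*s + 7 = 2*l^3 - 2*l^2 - 98*l + s^2*(-40*l - 280) + s*(-16*l^2 - 120*l - 56) + 98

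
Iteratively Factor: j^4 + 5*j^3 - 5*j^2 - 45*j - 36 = (j + 1)*(j^3 + 4*j^2 - 9*j - 36) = (j - 3)*(j + 1)*(j^2 + 7*j + 12) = (j - 3)*(j + 1)*(j + 4)*(j + 3)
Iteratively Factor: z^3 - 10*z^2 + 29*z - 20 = (z - 5)*(z^2 - 5*z + 4) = (z - 5)*(z - 4)*(z - 1)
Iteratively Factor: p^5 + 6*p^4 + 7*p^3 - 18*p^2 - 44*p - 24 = (p + 2)*(p^4 + 4*p^3 - p^2 - 16*p - 12) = (p - 2)*(p + 2)*(p^3 + 6*p^2 + 11*p + 6) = (p - 2)*(p + 2)^2*(p^2 + 4*p + 3) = (p - 2)*(p + 1)*(p + 2)^2*(p + 3)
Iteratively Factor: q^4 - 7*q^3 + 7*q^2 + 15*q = (q - 3)*(q^3 - 4*q^2 - 5*q) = (q - 3)*(q + 1)*(q^2 - 5*q) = (q - 5)*(q - 3)*(q + 1)*(q)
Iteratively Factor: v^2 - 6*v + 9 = (v - 3)*(v - 3)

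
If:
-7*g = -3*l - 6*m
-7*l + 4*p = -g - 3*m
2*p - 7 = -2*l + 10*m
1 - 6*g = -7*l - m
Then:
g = -681/433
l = -573/433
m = -508/433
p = -903/866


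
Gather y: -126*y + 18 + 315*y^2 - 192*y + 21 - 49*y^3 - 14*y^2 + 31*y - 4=-49*y^3 + 301*y^2 - 287*y + 35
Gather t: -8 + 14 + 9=15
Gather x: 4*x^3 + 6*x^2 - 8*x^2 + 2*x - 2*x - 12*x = 4*x^3 - 2*x^2 - 12*x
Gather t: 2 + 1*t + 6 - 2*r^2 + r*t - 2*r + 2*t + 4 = -2*r^2 - 2*r + t*(r + 3) + 12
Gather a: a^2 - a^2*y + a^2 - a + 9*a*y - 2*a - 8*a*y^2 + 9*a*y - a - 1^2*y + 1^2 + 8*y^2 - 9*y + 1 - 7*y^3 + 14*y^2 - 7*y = a^2*(2 - y) + a*(-8*y^2 + 18*y - 4) - 7*y^3 + 22*y^2 - 17*y + 2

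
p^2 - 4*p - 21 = (p - 7)*(p + 3)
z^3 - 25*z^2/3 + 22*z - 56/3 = (z - 4)*(z - 7/3)*(z - 2)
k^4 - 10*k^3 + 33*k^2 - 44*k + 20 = (k - 5)*(k - 2)^2*(k - 1)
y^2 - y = y*(y - 1)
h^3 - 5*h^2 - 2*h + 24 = (h - 4)*(h - 3)*(h + 2)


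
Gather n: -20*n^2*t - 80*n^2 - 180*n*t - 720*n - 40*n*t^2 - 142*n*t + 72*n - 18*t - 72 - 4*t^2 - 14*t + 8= n^2*(-20*t - 80) + n*(-40*t^2 - 322*t - 648) - 4*t^2 - 32*t - 64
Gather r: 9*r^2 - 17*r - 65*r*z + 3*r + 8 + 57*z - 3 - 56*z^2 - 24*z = 9*r^2 + r*(-65*z - 14) - 56*z^2 + 33*z + 5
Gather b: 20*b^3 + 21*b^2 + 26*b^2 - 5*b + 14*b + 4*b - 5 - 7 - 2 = 20*b^3 + 47*b^2 + 13*b - 14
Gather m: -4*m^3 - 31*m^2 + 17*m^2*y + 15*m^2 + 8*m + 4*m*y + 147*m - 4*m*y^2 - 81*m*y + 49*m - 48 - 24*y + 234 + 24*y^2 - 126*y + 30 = -4*m^3 + m^2*(17*y - 16) + m*(-4*y^2 - 77*y + 204) + 24*y^2 - 150*y + 216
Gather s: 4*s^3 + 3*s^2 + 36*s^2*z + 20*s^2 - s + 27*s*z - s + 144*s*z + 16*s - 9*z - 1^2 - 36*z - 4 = 4*s^3 + s^2*(36*z + 23) + s*(171*z + 14) - 45*z - 5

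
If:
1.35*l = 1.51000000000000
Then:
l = 1.12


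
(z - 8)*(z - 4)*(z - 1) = z^3 - 13*z^2 + 44*z - 32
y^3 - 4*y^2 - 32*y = y*(y - 8)*(y + 4)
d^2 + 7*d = d*(d + 7)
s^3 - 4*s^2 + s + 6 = (s - 3)*(s - 2)*(s + 1)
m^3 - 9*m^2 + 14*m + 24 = (m - 6)*(m - 4)*(m + 1)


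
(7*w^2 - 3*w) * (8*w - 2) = 56*w^3 - 38*w^2 + 6*w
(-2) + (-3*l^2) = -3*l^2 - 2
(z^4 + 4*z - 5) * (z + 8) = z^5 + 8*z^4 + 4*z^2 + 27*z - 40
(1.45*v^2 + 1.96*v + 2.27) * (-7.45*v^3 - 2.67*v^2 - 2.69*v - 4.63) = -10.8025*v^5 - 18.4735*v^4 - 26.0452*v^3 - 18.0468*v^2 - 15.1811*v - 10.5101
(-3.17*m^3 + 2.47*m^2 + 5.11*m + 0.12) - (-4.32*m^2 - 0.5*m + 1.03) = -3.17*m^3 + 6.79*m^2 + 5.61*m - 0.91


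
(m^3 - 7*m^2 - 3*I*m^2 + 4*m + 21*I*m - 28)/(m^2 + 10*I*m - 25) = (m^3 - m^2*(7 + 3*I) + m*(4 + 21*I) - 28)/(m^2 + 10*I*m - 25)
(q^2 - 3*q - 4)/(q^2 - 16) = (q + 1)/(q + 4)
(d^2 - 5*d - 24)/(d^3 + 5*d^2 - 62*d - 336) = (d + 3)/(d^2 + 13*d + 42)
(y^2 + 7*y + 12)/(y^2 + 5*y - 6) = (y^2 + 7*y + 12)/(y^2 + 5*y - 6)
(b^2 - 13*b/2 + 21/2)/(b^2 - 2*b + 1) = (2*b^2 - 13*b + 21)/(2*(b^2 - 2*b + 1))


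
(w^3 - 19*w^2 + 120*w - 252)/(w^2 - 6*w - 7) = (w^2 - 12*w + 36)/(w + 1)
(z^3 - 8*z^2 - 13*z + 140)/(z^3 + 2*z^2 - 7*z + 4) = (z^2 - 12*z + 35)/(z^2 - 2*z + 1)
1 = 1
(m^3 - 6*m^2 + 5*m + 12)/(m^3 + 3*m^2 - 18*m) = (m^2 - 3*m - 4)/(m*(m + 6))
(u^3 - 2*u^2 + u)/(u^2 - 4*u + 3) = u*(u - 1)/(u - 3)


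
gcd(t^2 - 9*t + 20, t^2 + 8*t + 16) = 1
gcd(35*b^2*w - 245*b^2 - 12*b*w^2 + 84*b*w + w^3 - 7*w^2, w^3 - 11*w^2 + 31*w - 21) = w - 7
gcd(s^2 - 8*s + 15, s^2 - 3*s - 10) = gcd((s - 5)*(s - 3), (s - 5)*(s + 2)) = s - 5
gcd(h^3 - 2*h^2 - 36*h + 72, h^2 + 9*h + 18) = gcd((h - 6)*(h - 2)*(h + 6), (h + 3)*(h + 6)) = h + 6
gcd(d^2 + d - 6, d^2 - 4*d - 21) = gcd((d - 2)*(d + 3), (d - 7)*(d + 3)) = d + 3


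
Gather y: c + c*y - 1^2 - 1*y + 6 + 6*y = c + y*(c + 5) + 5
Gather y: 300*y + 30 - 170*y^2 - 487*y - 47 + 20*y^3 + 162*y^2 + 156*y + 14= 20*y^3 - 8*y^2 - 31*y - 3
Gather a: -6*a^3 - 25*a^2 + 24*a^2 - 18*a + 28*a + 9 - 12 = -6*a^3 - a^2 + 10*a - 3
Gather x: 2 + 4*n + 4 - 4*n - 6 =0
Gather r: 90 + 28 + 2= 120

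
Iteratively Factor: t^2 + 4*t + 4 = (t + 2)*(t + 2)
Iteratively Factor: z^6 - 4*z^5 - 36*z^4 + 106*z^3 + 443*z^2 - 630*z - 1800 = (z - 3)*(z^5 - z^4 - 39*z^3 - 11*z^2 + 410*z + 600) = (z - 3)*(z + 3)*(z^4 - 4*z^3 - 27*z^2 + 70*z + 200) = (z - 3)*(z + 2)*(z + 3)*(z^3 - 6*z^2 - 15*z + 100) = (z - 3)*(z + 2)*(z + 3)*(z + 4)*(z^2 - 10*z + 25) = (z - 5)*(z - 3)*(z + 2)*(z + 3)*(z + 4)*(z - 5)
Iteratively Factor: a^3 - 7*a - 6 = (a + 1)*(a^2 - a - 6) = (a + 1)*(a + 2)*(a - 3)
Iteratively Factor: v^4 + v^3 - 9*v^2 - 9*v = (v + 1)*(v^3 - 9*v) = (v + 1)*(v + 3)*(v^2 - 3*v) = (v - 3)*(v + 1)*(v + 3)*(v)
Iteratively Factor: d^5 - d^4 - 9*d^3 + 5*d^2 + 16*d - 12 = (d - 1)*(d^4 - 9*d^2 - 4*d + 12) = (d - 3)*(d - 1)*(d^3 + 3*d^2 - 4) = (d - 3)*(d - 1)*(d + 2)*(d^2 + d - 2) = (d - 3)*(d - 1)*(d + 2)^2*(d - 1)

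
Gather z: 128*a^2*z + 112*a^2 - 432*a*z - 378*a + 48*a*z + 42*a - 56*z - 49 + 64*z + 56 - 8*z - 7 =112*a^2 - 336*a + z*(128*a^2 - 384*a)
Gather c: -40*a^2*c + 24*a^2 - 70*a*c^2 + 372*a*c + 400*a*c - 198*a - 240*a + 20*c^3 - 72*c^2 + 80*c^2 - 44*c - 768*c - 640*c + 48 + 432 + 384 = 24*a^2 - 438*a + 20*c^3 + c^2*(8 - 70*a) + c*(-40*a^2 + 772*a - 1452) + 864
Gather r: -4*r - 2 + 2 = -4*r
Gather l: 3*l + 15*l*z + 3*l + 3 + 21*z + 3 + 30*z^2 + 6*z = l*(15*z + 6) + 30*z^2 + 27*z + 6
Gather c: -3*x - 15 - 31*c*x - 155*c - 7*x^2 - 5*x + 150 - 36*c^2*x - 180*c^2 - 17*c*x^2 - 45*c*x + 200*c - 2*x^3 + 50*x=c^2*(-36*x - 180) + c*(-17*x^2 - 76*x + 45) - 2*x^3 - 7*x^2 + 42*x + 135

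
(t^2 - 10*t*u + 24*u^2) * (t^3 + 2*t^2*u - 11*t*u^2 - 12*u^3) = t^5 - 8*t^4*u - 7*t^3*u^2 + 146*t^2*u^3 - 144*t*u^4 - 288*u^5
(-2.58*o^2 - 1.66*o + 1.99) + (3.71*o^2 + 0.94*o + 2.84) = 1.13*o^2 - 0.72*o + 4.83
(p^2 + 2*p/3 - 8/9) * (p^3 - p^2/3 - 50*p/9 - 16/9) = p^5 + p^4/3 - 20*p^3/3 - 140*p^2/27 + 304*p/81 + 128/81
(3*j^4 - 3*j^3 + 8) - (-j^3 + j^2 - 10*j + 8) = 3*j^4 - 2*j^3 - j^2 + 10*j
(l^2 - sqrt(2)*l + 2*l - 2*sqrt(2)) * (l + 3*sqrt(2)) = l^3 + 2*l^2 + 2*sqrt(2)*l^2 - 6*l + 4*sqrt(2)*l - 12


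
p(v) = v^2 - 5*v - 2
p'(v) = 2*v - 5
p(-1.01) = 4.07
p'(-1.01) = -7.02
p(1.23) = -6.64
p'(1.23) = -2.54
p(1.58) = -7.40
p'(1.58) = -1.84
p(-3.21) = 24.35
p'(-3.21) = -11.42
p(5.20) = -0.96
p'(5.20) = 5.40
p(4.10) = -5.69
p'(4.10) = 3.20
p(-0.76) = 2.38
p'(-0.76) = -6.52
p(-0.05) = -1.75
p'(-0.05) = -5.10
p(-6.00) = 64.00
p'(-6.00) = -17.00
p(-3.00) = 22.00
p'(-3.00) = -11.00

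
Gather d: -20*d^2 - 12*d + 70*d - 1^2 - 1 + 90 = -20*d^2 + 58*d + 88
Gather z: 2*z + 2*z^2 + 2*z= 2*z^2 + 4*z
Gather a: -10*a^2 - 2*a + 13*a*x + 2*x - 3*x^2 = -10*a^2 + a*(13*x - 2) - 3*x^2 + 2*x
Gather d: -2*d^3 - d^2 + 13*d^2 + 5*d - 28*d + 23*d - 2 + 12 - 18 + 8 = -2*d^3 + 12*d^2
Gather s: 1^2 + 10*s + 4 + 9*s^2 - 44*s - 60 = 9*s^2 - 34*s - 55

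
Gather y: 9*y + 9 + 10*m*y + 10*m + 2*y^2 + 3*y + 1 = 10*m + 2*y^2 + y*(10*m + 12) + 10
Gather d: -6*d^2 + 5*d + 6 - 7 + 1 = -6*d^2 + 5*d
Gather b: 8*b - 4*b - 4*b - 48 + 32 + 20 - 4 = 0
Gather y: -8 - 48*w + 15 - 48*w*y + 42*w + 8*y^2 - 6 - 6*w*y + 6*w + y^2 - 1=-54*w*y + 9*y^2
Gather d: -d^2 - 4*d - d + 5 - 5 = -d^2 - 5*d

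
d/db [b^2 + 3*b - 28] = 2*b + 3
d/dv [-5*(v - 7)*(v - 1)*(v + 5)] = -15*v^2 + 30*v + 165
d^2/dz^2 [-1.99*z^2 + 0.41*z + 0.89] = -3.98000000000000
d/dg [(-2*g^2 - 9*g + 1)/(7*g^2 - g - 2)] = (65*g^2 - 6*g + 19)/(49*g^4 - 14*g^3 - 27*g^2 + 4*g + 4)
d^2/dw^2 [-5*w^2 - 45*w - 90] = -10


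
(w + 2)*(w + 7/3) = w^2 + 13*w/3 + 14/3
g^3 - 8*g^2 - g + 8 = (g - 8)*(g - 1)*(g + 1)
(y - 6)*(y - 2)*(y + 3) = y^3 - 5*y^2 - 12*y + 36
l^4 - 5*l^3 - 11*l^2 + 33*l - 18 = (l - 6)*(l - 1)^2*(l + 3)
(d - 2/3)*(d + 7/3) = d^2 + 5*d/3 - 14/9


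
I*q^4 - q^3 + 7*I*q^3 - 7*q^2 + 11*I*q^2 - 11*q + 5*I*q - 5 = (q + 1)*(q + 5)*(q + I)*(I*q + I)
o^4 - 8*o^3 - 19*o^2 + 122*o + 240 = (o - 8)*(o - 5)*(o + 2)*(o + 3)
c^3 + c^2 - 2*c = c*(c - 1)*(c + 2)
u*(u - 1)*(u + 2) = u^3 + u^2 - 2*u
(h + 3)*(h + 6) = h^2 + 9*h + 18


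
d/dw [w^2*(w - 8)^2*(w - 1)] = w*(5*w^3 - 68*w^2 + 240*w - 128)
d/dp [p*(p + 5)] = 2*p + 5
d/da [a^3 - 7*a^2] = a*(3*a - 14)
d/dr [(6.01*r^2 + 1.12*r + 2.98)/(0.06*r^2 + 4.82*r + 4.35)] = (28.901*r^2 + 51.9294*r - 9.4916)/(0.0036*r^4 + 0.5784*r^3 + 23.7544*r^2 + 41.934*r + 18.9225)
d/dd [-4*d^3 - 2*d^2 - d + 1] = -12*d^2 - 4*d - 1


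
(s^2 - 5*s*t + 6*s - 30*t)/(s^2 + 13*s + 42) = (s - 5*t)/(s + 7)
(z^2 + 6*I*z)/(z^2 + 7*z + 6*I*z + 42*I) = z/(z + 7)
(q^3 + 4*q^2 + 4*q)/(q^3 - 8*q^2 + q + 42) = q*(q + 2)/(q^2 - 10*q + 21)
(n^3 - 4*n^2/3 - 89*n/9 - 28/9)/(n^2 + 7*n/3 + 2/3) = (3*n^2 - 5*n - 28)/(3*(n + 2))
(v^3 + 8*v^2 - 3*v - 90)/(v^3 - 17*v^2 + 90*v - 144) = (v^2 + 11*v + 30)/(v^2 - 14*v + 48)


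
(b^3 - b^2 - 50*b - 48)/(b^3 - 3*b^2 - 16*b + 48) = (b^3 - b^2 - 50*b - 48)/(b^3 - 3*b^2 - 16*b + 48)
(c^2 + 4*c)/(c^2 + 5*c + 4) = c/(c + 1)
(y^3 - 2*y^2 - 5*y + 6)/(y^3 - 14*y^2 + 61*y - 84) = (y^2 + y - 2)/(y^2 - 11*y + 28)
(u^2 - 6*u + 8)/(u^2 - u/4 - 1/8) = 8*(-u^2 + 6*u - 8)/(-8*u^2 + 2*u + 1)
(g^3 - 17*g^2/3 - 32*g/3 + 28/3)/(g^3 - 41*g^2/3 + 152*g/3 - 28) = (g + 2)/(g - 6)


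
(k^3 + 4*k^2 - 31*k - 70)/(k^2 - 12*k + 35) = (k^2 + 9*k + 14)/(k - 7)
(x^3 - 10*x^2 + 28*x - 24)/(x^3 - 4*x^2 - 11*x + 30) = (x^2 - 8*x + 12)/(x^2 - 2*x - 15)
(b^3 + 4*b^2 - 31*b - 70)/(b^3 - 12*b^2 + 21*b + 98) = (b^2 + 2*b - 35)/(b^2 - 14*b + 49)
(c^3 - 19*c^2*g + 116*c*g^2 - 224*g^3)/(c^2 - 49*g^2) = (c^2 - 12*c*g + 32*g^2)/(c + 7*g)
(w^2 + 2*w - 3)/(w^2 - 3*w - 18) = (w - 1)/(w - 6)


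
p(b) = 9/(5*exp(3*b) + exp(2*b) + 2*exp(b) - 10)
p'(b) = 9*(-15*exp(3*b) - 2*exp(2*b) - 2*exp(b))/(5*exp(3*b) + exp(2*b) + 2*exp(b) - 10)^2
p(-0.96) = -1.02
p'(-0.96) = -0.22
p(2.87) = 0.00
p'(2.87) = -0.00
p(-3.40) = -0.91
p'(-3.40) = -0.01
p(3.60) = 0.00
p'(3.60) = -0.00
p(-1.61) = -0.95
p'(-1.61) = -0.06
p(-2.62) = -0.91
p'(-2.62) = -0.02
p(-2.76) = -0.91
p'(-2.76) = -0.01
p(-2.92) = -0.91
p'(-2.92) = -0.01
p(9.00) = 0.00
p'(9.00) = 0.00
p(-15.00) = -0.90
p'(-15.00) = 0.00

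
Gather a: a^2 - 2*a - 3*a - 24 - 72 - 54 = a^2 - 5*a - 150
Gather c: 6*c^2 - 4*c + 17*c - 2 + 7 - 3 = 6*c^2 + 13*c + 2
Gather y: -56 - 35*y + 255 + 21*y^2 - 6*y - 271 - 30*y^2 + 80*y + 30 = -9*y^2 + 39*y - 42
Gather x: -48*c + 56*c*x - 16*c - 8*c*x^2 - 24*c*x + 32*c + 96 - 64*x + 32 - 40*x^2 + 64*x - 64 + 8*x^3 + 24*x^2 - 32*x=-32*c + 8*x^3 + x^2*(-8*c - 16) + x*(32*c - 32) + 64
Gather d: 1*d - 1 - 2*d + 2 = 1 - d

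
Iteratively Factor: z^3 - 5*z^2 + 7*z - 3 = (z - 1)*(z^2 - 4*z + 3) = (z - 1)^2*(z - 3)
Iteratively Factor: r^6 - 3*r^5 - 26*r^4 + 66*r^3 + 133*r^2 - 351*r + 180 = (r + 3)*(r^5 - 6*r^4 - 8*r^3 + 90*r^2 - 137*r + 60) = (r - 1)*(r + 3)*(r^4 - 5*r^3 - 13*r^2 + 77*r - 60) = (r - 5)*(r - 1)*(r + 3)*(r^3 - 13*r + 12) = (r - 5)*(r - 1)^2*(r + 3)*(r^2 + r - 12) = (r - 5)*(r - 1)^2*(r + 3)*(r + 4)*(r - 3)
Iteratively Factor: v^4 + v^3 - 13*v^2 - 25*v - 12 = (v + 3)*(v^3 - 2*v^2 - 7*v - 4) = (v + 1)*(v + 3)*(v^2 - 3*v - 4) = (v + 1)^2*(v + 3)*(v - 4)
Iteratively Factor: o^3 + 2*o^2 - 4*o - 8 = (o - 2)*(o^2 + 4*o + 4) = (o - 2)*(o + 2)*(o + 2)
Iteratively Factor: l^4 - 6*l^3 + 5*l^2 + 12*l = (l + 1)*(l^3 - 7*l^2 + 12*l) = (l - 3)*(l + 1)*(l^2 - 4*l) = l*(l - 3)*(l + 1)*(l - 4)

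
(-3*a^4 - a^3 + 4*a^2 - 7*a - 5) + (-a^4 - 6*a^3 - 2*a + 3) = -4*a^4 - 7*a^3 + 4*a^2 - 9*a - 2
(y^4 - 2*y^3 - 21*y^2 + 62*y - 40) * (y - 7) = y^5 - 9*y^4 - 7*y^3 + 209*y^2 - 474*y + 280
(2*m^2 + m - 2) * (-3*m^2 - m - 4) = -6*m^4 - 5*m^3 - 3*m^2 - 2*m + 8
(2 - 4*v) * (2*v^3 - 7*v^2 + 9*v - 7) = -8*v^4 + 32*v^3 - 50*v^2 + 46*v - 14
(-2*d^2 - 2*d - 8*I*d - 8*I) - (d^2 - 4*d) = -3*d^2 + 2*d - 8*I*d - 8*I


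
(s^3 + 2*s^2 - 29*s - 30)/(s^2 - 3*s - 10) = (s^2 + 7*s + 6)/(s + 2)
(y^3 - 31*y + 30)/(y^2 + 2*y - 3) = (y^2 + y - 30)/(y + 3)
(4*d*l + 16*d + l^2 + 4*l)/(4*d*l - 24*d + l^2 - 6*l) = (l + 4)/(l - 6)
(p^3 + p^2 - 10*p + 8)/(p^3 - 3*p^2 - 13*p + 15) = (p^2 + 2*p - 8)/(p^2 - 2*p - 15)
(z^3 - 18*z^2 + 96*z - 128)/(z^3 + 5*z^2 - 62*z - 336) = (z^2 - 10*z + 16)/(z^2 + 13*z + 42)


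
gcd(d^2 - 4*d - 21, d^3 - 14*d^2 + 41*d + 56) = d - 7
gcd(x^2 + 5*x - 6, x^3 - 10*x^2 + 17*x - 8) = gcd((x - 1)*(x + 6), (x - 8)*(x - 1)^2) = x - 1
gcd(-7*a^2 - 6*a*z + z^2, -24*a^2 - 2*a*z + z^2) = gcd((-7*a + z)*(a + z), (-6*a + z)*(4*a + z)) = 1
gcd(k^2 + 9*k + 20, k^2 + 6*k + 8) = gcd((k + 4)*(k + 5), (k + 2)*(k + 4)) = k + 4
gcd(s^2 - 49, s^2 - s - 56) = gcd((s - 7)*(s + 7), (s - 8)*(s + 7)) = s + 7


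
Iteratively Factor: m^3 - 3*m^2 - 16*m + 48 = (m + 4)*(m^2 - 7*m + 12) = (m - 3)*(m + 4)*(m - 4)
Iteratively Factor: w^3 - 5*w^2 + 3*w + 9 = (w - 3)*(w^2 - 2*w - 3) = (w - 3)^2*(w + 1)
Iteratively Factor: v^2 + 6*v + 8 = (v + 4)*(v + 2)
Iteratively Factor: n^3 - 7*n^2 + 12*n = (n - 4)*(n^2 - 3*n) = n*(n - 4)*(n - 3)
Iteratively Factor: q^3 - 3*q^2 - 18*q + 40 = (q + 4)*(q^2 - 7*q + 10) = (q - 5)*(q + 4)*(q - 2)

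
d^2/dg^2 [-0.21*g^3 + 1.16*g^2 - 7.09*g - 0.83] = 2.32 - 1.26*g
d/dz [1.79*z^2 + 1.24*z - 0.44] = 3.58*z + 1.24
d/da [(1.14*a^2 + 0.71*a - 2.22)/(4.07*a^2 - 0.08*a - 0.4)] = (-2.9809*a^2 + 17.1588*a - 0.4616)/(16.5649*a^4 - 0.6512*a^3 - 3.2496*a^2 + 0.064*a + 0.16)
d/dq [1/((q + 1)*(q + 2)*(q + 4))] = (-(q + 1)*(q + 2) - (q + 1)*(q + 4) - (q + 2)*(q + 4))/((q + 1)^2*(q + 2)^2*(q + 4)^2)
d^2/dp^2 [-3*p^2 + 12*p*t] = -6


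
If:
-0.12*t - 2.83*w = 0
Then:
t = -23.5833333333333*w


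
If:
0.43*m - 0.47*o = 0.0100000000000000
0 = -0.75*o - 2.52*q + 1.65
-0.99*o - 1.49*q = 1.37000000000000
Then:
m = -4.67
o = -4.29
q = 1.93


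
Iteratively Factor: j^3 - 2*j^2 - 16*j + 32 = (j - 2)*(j^2 - 16) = (j - 4)*(j - 2)*(j + 4)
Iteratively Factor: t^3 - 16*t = (t + 4)*(t^2 - 4*t) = t*(t + 4)*(t - 4)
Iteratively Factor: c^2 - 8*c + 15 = (c - 5)*(c - 3)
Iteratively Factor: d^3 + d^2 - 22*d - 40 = (d + 2)*(d^2 - d - 20) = (d - 5)*(d + 2)*(d + 4)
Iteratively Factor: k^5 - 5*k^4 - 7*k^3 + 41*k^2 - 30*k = (k)*(k^4 - 5*k^3 - 7*k^2 + 41*k - 30) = k*(k + 3)*(k^3 - 8*k^2 + 17*k - 10) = k*(k - 5)*(k + 3)*(k^2 - 3*k + 2) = k*(k - 5)*(k - 1)*(k + 3)*(k - 2)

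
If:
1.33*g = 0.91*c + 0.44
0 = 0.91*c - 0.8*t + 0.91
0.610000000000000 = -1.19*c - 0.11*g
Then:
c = -0.51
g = -0.02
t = 0.56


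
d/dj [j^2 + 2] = 2*j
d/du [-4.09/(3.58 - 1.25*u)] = -5.1125/(1.25*u - 3.58)^2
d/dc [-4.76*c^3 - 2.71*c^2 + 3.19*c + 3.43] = -14.28*c^2 - 5.42*c + 3.19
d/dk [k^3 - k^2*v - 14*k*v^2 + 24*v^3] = 3*k^2 - 2*k*v - 14*v^2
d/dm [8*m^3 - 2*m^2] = 4*m*(6*m - 1)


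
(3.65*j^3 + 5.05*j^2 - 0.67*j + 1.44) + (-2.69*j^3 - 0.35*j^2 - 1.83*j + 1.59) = 0.96*j^3 + 4.7*j^2 - 2.5*j + 3.03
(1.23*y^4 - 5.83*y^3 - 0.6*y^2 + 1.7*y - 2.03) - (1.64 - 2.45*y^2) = 1.23*y^4 - 5.83*y^3 + 1.85*y^2 + 1.7*y - 3.67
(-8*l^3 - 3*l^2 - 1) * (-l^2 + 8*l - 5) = 8*l^5 - 61*l^4 + 16*l^3 + 16*l^2 - 8*l + 5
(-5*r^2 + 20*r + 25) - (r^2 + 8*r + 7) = -6*r^2 + 12*r + 18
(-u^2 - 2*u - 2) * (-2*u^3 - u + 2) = 2*u^5 + 4*u^4 + 5*u^3 - 2*u - 4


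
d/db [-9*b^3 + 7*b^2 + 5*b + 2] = -27*b^2 + 14*b + 5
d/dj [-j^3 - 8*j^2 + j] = -3*j^2 - 16*j + 1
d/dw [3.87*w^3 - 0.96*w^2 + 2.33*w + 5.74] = 11.61*w^2 - 1.92*w + 2.33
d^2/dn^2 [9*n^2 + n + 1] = 18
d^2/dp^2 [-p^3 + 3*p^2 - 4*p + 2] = 6 - 6*p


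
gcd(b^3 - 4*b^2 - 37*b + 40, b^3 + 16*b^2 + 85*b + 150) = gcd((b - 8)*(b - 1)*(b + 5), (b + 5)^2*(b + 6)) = b + 5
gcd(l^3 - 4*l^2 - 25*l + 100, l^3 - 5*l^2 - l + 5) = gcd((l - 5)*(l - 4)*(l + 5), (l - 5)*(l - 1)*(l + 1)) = l - 5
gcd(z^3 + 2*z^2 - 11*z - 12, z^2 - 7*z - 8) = z + 1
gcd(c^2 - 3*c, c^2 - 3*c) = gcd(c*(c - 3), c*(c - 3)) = c^2 - 3*c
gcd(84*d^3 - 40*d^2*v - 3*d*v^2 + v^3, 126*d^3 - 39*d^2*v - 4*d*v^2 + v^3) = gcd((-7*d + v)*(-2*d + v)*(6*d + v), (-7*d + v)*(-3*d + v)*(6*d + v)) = -42*d^2 - d*v + v^2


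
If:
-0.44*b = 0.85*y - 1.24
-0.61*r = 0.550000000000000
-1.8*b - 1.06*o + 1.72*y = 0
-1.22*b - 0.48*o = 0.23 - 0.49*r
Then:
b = -1046.94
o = 2659.57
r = -0.90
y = 543.40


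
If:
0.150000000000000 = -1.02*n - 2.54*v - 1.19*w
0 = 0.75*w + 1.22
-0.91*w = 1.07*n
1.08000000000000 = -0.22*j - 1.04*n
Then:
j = -11.45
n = 1.38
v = 0.15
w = -1.63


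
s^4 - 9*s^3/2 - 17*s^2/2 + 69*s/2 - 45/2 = (s - 5)*(s - 3/2)*(s - 1)*(s + 3)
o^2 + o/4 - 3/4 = (o - 3/4)*(o + 1)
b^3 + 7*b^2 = b^2*(b + 7)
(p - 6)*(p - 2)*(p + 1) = p^3 - 7*p^2 + 4*p + 12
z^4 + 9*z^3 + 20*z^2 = z^2*(z + 4)*(z + 5)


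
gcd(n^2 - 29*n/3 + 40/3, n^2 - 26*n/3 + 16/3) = n - 8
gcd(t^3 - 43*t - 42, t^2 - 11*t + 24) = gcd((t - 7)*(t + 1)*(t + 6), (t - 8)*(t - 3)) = 1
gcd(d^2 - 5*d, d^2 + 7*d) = d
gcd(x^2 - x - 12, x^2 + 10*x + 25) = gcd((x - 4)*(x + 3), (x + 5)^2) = 1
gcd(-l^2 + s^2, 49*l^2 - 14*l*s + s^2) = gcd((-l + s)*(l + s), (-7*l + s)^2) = 1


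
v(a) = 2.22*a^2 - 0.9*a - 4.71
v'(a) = 4.44*a - 0.9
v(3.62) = 21.12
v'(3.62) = 15.17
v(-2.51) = 11.54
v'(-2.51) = -12.04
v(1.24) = -2.41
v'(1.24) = 4.61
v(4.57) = 37.54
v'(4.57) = 19.39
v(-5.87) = 77.07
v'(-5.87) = -26.96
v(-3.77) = 30.24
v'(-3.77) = -17.64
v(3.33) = 16.91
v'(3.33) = 13.89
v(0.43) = -4.69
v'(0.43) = 1.01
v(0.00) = -4.71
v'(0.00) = -0.90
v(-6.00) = 80.61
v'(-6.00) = -27.54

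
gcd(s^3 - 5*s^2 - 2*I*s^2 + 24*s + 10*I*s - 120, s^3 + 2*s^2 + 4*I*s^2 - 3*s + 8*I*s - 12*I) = s + 4*I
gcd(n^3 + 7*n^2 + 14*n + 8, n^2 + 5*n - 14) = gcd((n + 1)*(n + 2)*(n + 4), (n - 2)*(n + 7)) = 1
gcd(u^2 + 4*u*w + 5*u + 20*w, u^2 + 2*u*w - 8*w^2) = u + 4*w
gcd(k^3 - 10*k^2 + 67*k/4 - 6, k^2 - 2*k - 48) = k - 8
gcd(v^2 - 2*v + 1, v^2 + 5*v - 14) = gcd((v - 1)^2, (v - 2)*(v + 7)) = 1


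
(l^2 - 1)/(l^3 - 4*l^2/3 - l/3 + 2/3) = 3*(l + 1)/(3*l^2 - l - 2)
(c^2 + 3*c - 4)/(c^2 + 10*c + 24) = (c - 1)/(c + 6)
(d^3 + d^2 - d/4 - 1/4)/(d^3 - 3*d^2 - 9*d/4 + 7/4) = (2*d + 1)/(2*d - 7)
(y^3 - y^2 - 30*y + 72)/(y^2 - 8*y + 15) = (y^2 + 2*y - 24)/(y - 5)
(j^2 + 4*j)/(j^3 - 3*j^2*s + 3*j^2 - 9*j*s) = (j + 4)/(j^2 - 3*j*s + 3*j - 9*s)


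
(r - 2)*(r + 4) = r^2 + 2*r - 8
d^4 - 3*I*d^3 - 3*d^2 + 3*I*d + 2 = (d - 1)*(d + 1)*(d - 2*I)*(d - I)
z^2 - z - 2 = (z - 2)*(z + 1)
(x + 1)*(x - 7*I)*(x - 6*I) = x^3 + x^2 - 13*I*x^2 - 42*x - 13*I*x - 42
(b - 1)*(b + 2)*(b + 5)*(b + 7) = b^4 + 13*b^3 + 45*b^2 + 11*b - 70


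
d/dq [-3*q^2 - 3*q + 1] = -6*q - 3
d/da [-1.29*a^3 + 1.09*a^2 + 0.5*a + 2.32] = -3.87*a^2 + 2.18*a + 0.5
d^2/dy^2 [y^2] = 2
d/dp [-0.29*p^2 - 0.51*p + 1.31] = -0.58*p - 0.51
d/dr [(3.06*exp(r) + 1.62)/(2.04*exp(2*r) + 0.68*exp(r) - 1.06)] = (-(3.06*exp(r) + 1.62)*(4.08*exp(r) + 0.68) + 6.2424*exp(2*r) + 2.0808*exp(r) - 3.2436)*exp(r)/(2.04*exp(2*r) + 0.68*exp(r) - 1.06)^2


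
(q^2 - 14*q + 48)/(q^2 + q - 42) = (q - 8)/(q + 7)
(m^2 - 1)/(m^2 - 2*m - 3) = (m - 1)/(m - 3)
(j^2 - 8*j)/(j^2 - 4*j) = (j - 8)/(j - 4)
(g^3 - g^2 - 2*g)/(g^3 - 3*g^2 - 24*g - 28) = g*(-g^2 + g + 2)/(-g^3 + 3*g^2 + 24*g + 28)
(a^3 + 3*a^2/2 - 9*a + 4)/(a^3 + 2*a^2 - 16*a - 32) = (a^2 - 5*a/2 + 1)/(a^2 - 2*a - 8)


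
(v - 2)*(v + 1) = v^2 - v - 2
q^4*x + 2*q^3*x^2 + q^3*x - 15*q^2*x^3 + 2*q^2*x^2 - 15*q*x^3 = q*(q - 3*x)*(q + 5*x)*(q*x + x)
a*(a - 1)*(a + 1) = a^3 - a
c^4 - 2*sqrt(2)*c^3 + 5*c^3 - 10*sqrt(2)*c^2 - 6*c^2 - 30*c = c*(c + 5)*(c - 3*sqrt(2))*(c + sqrt(2))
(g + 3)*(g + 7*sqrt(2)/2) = g^2 + 3*g + 7*sqrt(2)*g/2 + 21*sqrt(2)/2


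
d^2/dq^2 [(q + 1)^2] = 2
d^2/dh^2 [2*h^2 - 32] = 4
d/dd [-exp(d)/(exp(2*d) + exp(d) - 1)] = (exp(2*d) + 1)*exp(d)/(exp(4*d) + 2*exp(3*d) - exp(2*d) - 2*exp(d) + 1)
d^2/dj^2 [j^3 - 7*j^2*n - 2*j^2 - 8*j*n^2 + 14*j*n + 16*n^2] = 6*j - 14*n - 4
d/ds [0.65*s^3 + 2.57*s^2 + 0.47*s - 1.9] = 1.95*s^2 + 5.14*s + 0.47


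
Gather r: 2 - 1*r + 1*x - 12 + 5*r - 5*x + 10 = 4*r - 4*x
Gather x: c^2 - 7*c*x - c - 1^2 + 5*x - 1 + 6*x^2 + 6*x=c^2 - c + 6*x^2 + x*(11 - 7*c) - 2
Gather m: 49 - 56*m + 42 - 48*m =91 - 104*m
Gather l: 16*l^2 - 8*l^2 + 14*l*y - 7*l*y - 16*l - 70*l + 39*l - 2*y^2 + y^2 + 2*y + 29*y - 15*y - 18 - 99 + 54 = 8*l^2 + l*(7*y - 47) - y^2 + 16*y - 63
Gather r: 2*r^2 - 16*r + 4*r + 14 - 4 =2*r^2 - 12*r + 10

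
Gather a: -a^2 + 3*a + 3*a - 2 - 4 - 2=-a^2 + 6*a - 8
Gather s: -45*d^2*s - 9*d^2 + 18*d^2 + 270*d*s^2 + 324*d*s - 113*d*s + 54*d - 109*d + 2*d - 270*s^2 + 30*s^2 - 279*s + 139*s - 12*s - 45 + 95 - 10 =9*d^2 - 53*d + s^2*(270*d - 240) + s*(-45*d^2 + 211*d - 152) + 40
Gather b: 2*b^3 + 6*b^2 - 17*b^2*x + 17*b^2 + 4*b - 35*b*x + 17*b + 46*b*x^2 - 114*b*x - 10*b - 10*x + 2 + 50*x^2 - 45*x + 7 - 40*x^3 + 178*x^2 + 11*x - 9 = 2*b^3 + b^2*(23 - 17*x) + b*(46*x^2 - 149*x + 11) - 40*x^3 + 228*x^2 - 44*x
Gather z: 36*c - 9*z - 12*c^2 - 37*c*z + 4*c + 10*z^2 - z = -12*c^2 + 40*c + 10*z^2 + z*(-37*c - 10)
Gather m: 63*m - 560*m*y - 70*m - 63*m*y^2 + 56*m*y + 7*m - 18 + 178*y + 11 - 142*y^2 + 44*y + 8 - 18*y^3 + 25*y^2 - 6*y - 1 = m*(-63*y^2 - 504*y) - 18*y^3 - 117*y^2 + 216*y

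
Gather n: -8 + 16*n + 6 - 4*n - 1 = 12*n - 3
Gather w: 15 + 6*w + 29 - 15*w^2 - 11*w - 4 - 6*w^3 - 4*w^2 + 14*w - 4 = -6*w^3 - 19*w^2 + 9*w + 36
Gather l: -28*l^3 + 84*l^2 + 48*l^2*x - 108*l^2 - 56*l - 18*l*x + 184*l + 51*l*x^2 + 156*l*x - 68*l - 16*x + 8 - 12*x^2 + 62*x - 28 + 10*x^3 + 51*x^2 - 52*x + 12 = -28*l^3 + l^2*(48*x - 24) + l*(51*x^2 + 138*x + 60) + 10*x^3 + 39*x^2 - 6*x - 8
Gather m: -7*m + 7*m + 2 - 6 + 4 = 0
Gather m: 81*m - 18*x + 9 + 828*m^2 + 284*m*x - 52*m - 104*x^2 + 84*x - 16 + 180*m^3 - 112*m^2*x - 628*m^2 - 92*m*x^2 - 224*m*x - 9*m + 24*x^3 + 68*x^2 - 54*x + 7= 180*m^3 + m^2*(200 - 112*x) + m*(-92*x^2 + 60*x + 20) + 24*x^3 - 36*x^2 + 12*x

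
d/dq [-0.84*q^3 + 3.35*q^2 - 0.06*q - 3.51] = -2.52*q^2 + 6.7*q - 0.06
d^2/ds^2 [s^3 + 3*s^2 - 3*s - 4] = 6*s + 6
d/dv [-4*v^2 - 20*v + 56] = -8*v - 20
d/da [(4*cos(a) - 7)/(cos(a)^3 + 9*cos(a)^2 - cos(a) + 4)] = (8*cos(a)^3 + 15*cos(a)^2 - 126*cos(a) - 9)*sin(a)/(sin(a)^2*cos(a) + 9*sin(a)^2 - 13)^2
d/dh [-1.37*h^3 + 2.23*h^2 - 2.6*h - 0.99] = -4.11*h^2 + 4.46*h - 2.6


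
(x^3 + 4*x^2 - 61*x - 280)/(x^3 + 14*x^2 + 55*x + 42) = (x^2 - 3*x - 40)/(x^2 + 7*x + 6)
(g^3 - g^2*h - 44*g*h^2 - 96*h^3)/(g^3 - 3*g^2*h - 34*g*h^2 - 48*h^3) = (g + 4*h)/(g + 2*h)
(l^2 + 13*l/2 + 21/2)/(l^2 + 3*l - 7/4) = 2*(l + 3)/(2*l - 1)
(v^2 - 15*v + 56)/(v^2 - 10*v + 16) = (v - 7)/(v - 2)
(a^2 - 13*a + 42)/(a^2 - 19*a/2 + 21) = 2*(a - 7)/(2*a - 7)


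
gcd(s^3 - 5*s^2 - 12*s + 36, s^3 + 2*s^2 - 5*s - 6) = s^2 + s - 6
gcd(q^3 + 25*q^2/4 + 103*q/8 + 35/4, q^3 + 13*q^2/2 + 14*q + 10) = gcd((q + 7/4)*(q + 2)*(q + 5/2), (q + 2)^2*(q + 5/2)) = q^2 + 9*q/2 + 5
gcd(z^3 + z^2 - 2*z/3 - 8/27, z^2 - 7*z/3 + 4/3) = 1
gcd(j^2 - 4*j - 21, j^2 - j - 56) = 1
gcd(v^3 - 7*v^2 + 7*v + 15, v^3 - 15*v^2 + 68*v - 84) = 1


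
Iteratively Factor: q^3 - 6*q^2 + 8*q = (q - 4)*(q^2 - 2*q) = (q - 4)*(q - 2)*(q)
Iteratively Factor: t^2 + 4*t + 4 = (t + 2)*(t + 2)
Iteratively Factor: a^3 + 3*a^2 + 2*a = (a + 1)*(a^2 + 2*a) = (a + 1)*(a + 2)*(a)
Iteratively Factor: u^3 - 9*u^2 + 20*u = (u - 4)*(u^2 - 5*u) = (u - 5)*(u - 4)*(u)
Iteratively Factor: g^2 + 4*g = (g + 4)*(g)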